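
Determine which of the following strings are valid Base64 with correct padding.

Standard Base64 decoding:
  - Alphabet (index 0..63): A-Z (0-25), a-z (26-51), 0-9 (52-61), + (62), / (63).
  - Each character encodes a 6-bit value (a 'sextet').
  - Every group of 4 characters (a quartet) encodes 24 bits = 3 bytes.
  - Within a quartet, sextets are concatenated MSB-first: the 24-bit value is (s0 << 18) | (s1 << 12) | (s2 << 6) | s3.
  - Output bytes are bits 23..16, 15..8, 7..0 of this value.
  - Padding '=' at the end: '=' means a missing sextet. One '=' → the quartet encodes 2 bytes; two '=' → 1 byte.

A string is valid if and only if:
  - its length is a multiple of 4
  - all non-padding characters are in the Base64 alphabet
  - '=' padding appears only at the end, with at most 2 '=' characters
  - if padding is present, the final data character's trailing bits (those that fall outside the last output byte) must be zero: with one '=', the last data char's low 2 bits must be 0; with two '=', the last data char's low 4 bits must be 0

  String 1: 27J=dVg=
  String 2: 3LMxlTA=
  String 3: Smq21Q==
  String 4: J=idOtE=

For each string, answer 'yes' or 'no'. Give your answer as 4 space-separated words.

Answer: no yes yes no

Derivation:
String 1: '27J=dVg=' → invalid (bad char(s): ['=']; '=' in middle)
String 2: '3LMxlTA=' → valid
String 3: 'Smq21Q==' → valid
String 4: 'J=idOtE=' → invalid (bad char(s): ['=']; '=' in middle)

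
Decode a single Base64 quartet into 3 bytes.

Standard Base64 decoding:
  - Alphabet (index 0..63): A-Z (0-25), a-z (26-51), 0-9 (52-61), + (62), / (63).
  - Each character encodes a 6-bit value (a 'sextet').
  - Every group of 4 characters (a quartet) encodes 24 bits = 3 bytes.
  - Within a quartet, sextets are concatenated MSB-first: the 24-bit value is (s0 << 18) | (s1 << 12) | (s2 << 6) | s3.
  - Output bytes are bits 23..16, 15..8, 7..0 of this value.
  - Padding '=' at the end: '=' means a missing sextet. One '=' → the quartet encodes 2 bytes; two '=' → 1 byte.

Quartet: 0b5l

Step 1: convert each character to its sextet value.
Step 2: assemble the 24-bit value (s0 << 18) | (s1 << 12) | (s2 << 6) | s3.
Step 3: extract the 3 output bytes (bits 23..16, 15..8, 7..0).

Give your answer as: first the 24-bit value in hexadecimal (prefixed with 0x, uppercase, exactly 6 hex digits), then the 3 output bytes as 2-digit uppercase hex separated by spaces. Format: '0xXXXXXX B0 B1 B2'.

Answer: 0xD1BE65 D1 BE 65

Derivation:
Sextets: 0=52, b=27, 5=57, l=37
24-bit: (52<<18) | (27<<12) | (57<<6) | 37
      = 0xD00000 | 0x01B000 | 0x000E40 | 0x000025
      = 0xD1BE65
Bytes: (v>>16)&0xFF=D1, (v>>8)&0xFF=BE, v&0xFF=65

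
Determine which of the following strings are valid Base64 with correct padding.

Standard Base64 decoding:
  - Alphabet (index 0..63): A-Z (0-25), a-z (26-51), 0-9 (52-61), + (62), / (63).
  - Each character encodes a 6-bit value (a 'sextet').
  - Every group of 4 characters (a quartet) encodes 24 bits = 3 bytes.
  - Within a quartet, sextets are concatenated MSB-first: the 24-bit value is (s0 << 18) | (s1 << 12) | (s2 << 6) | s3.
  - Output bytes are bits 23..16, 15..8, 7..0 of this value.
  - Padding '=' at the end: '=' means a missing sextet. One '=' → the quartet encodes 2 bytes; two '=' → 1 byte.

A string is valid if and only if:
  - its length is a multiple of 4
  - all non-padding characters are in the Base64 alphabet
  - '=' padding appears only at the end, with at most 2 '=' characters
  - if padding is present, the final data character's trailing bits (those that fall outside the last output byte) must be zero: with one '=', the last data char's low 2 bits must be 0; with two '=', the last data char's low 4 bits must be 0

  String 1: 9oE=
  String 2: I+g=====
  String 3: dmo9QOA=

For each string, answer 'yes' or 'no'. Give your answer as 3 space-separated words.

String 1: '9oE=' → valid
String 2: 'I+g=====' → invalid (5 pad chars (max 2))
String 3: 'dmo9QOA=' → valid

Answer: yes no yes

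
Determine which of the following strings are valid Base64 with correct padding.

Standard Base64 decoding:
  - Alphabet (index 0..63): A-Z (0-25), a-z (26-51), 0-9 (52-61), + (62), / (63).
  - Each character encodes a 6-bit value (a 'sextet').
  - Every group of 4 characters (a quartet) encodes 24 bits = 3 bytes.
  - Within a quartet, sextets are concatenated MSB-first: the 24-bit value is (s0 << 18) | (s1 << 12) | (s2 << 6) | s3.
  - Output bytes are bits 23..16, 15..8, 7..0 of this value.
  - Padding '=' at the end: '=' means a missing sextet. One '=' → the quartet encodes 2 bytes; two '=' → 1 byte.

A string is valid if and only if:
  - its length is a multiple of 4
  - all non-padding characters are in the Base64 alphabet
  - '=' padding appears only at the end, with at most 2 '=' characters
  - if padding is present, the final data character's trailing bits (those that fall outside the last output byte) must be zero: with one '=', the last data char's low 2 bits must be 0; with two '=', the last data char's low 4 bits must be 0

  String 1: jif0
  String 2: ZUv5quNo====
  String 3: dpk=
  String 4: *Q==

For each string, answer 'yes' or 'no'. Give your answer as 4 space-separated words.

String 1: 'jif0' → valid
String 2: 'ZUv5quNo====' → invalid (4 pad chars (max 2))
String 3: 'dpk=' → valid
String 4: '*Q==' → invalid (bad char(s): ['*'])

Answer: yes no yes no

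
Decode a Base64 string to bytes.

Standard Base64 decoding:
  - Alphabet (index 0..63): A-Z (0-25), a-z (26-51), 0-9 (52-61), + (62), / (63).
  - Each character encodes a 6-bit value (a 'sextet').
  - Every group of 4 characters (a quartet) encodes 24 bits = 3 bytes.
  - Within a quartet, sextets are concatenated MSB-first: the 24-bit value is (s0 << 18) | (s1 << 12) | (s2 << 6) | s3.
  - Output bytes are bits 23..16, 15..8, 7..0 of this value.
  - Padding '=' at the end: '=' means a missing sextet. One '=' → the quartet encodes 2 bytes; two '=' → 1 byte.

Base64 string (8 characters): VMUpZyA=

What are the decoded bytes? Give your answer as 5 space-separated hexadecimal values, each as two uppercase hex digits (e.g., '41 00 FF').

Answer: 54 C5 29 67 20

Derivation:
After char 0 ('V'=21): chars_in_quartet=1 acc=0x15 bytes_emitted=0
After char 1 ('M'=12): chars_in_quartet=2 acc=0x54C bytes_emitted=0
After char 2 ('U'=20): chars_in_quartet=3 acc=0x15314 bytes_emitted=0
After char 3 ('p'=41): chars_in_quartet=4 acc=0x54C529 -> emit 54 C5 29, reset; bytes_emitted=3
After char 4 ('Z'=25): chars_in_quartet=1 acc=0x19 bytes_emitted=3
After char 5 ('y'=50): chars_in_quartet=2 acc=0x672 bytes_emitted=3
After char 6 ('A'=0): chars_in_quartet=3 acc=0x19C80 bytes_emitted=3
Padding '=': partial quartet acc=0x19C80 -> emit 67 20; bytes_emitted=5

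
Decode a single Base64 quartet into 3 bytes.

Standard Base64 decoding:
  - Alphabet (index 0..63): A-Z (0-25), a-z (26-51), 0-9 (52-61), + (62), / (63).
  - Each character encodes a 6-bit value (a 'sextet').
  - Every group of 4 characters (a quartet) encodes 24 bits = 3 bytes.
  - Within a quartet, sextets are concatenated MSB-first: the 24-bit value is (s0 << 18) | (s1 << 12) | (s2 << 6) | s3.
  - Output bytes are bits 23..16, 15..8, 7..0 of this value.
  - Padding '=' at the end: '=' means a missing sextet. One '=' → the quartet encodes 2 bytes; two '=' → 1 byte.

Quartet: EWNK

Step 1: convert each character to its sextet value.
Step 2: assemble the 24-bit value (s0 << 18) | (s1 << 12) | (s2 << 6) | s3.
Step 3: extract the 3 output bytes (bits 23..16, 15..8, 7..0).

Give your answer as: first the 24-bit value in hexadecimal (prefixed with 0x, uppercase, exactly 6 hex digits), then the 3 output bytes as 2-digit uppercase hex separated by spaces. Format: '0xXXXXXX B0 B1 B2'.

Answer: 0x11634A 11 63 4A

Derivation:
Sextets: E=4, W=22, N=13, K=10
24-bit: (4<<18) | (22<<12) | (13<<6) | 10
      = 0x100000 | 0x016000 | 0x000340 | 0x00000A
      = 0x11634A
Bytes: (v>>16)&0xFF=11, (v>>8)&0xFF=63, v&0xFF=4A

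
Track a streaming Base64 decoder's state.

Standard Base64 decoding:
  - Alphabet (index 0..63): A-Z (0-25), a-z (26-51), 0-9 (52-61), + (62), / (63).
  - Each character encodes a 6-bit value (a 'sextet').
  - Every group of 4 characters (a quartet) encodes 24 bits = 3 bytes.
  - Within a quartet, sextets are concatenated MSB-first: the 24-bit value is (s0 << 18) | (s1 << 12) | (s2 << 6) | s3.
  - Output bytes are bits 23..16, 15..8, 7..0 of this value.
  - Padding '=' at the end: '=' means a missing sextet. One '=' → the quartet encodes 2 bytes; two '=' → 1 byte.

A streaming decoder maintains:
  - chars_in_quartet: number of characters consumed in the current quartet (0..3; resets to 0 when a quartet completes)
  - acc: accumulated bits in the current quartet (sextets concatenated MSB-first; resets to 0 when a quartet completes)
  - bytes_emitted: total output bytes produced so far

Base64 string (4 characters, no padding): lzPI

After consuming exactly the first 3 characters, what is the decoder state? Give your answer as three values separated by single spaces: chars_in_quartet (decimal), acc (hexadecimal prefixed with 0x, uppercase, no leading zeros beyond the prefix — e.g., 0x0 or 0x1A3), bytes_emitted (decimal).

Answer: 3 0x25CCF 0

Derivation:
After char 0 ('l'=37): chars_in_quartet=1 acc=0x25 bytes_emitted=0
After char 1 ('z'=51): chars_in_quartet=2 acc=0x973 bytes_emitted=0
After char 2 ('P'=15): chars_in_quartet=3 acc=0x25CCF bytes_emitted=0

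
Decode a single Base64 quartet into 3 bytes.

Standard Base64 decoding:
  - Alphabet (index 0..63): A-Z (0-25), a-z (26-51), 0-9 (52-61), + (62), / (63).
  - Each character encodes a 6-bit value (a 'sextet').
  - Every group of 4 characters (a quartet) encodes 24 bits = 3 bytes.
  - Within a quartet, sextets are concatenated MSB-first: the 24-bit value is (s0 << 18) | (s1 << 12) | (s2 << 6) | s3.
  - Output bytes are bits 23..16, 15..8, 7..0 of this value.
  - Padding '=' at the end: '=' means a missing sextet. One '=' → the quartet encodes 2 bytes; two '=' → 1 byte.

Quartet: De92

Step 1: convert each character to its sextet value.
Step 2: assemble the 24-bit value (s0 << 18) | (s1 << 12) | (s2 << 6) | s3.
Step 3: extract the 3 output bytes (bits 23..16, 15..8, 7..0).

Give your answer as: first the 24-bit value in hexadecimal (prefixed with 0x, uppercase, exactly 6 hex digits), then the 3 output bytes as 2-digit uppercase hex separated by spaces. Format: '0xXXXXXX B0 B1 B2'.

Answer: 0x0DEF76 0D EF 76

Derivation:
Sextets: D=3, e=30, 9=61, 2=54
24-bit: (3<<18) | (30<<12) | (61<<6) | 54
      = 0x0C0000 | 0x01E000 | 0x000F40 | 0x000036
      = 0x0DEF76
Bytes: (v>>16)&0xFF=0D, (v>>8)&0xFF=EF, v&0xFF=76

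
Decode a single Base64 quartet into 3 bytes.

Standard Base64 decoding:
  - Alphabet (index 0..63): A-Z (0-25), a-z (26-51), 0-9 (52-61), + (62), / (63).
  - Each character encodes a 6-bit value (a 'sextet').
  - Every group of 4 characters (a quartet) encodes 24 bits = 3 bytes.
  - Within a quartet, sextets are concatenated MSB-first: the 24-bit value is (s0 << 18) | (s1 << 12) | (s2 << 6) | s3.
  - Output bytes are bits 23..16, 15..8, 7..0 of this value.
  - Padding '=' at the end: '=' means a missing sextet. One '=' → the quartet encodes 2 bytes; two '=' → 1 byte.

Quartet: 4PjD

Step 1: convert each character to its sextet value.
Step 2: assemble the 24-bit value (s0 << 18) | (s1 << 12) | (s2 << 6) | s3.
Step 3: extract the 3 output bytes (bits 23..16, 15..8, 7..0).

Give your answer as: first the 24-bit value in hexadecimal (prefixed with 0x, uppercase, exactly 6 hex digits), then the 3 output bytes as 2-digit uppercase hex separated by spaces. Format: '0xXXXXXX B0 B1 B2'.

Answer: 0xE0F8C3 E0 F8 C3

Derivation:
Sextets: 4=56, P=15, j=35, D=3
24-bit: (56<<18) | (15<<12) | (35<<6) | 3
      = 0xE00000 | 0x00F000 | 0x0008C0 | 0x000003
      = 0xE0F8C3
Bytes: (v>>16)&0xFF=E0, (v>>8)&0xFF=F8, v&0xFF=C3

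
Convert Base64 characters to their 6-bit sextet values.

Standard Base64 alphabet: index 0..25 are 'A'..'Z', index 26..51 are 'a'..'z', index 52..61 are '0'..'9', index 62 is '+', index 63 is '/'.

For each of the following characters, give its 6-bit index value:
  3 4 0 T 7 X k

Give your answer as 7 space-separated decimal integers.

Answer: 55 56 52 19 59 23 36

Derivation:
'3': 0..9 range, 52 + ord('3') − ord('0') = 55
'4': 0..9 range, 52 + ord('4') − ord('0') = 56
'0': 0..9 range, 52 + ord('0') − ord('0') = 52
'T': A..Z range, ord('T') − ord('A') = 19
'7': 0..9 range, 52 + ord('7') − ord('0') = 59
'X': A..Z range, ord('X') − ord('A') = 23
'k': a..z range, 26 + ord('k') − ord('a') = 36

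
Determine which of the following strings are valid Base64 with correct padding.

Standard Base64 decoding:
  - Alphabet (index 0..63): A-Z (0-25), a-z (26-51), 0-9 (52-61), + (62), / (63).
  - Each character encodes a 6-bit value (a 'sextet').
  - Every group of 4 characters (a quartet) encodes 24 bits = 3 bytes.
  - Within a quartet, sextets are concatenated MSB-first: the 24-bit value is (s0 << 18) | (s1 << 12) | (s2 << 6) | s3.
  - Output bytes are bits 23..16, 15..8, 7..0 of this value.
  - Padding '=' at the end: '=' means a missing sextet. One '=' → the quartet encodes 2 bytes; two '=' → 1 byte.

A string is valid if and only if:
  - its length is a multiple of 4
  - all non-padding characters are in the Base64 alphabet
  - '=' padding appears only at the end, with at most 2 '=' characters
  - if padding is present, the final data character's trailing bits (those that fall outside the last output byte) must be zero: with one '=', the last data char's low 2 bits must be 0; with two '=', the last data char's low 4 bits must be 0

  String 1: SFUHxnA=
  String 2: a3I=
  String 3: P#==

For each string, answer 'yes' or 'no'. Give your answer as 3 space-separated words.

String 1: 'SFUHxnA=' → valid
String 2: 'a3I=' → valid
String 3: 'P#==' → invalid (bad char(s): ['#'])

Answer: yes yes no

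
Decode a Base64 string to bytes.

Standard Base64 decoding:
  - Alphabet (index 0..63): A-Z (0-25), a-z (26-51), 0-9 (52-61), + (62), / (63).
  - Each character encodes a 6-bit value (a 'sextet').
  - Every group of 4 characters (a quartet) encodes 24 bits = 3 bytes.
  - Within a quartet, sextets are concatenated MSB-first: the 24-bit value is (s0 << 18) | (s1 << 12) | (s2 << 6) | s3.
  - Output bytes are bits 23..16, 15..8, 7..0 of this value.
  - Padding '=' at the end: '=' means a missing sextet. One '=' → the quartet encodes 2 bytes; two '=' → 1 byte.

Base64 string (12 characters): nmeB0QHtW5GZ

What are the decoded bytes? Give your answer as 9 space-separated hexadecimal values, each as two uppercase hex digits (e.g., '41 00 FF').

Answer: 9E 67 81 D1 01 ED 5B 91 99

Derivation:
After char 0 ('n'=39): chars_in_quartet=1 acc=0x27 bytes_emitted=0
After char 1 ('m'=38): chars_in_quartet=2 acc=0x9E6 bytes_emitted=0
After char 2 ('e'=30): chars_in_quartet=3 acc=0x2799E bytes_emitted=0
After char 3 ('B'=1): chars_in_quartet=4 acc=0x9E6781 -> emit 9E 67 81, reset; bytes_emitted=3
After char 4 ('0'=52): chars_in_quartet=1 acc=0x34 bytes_emitted=3
After char 5 ('Q'=16): chars_in_quartet=2 acc=0xD10 bytes_emitted=3
After char 6 ('H'=7): chars_in_quartet=3 acc=0x34407 bytes_emitted=3
After char 7 ('t'=45): chars_in_quartet=4 acc=0xD101ED -> emit D1 01 ED, reset; bytes_emitted=6
After char 8 ('W'=22): chars_in_quartet=1 acc=0x16 bytes_emitted=6
After char 9 ('5'=57): chars_in_quartet=2 acc=0x5B9 bytes_emitted=6
After char 10 ('G'=6): chars_in_quartet=3 acc=0x16E46 bytes_emitted=6
After char 11 ('Z'=25): chars_in_quartet=4 acc=0x5B9199 -> emit 5B 91 99, reset; bytes_emitted=9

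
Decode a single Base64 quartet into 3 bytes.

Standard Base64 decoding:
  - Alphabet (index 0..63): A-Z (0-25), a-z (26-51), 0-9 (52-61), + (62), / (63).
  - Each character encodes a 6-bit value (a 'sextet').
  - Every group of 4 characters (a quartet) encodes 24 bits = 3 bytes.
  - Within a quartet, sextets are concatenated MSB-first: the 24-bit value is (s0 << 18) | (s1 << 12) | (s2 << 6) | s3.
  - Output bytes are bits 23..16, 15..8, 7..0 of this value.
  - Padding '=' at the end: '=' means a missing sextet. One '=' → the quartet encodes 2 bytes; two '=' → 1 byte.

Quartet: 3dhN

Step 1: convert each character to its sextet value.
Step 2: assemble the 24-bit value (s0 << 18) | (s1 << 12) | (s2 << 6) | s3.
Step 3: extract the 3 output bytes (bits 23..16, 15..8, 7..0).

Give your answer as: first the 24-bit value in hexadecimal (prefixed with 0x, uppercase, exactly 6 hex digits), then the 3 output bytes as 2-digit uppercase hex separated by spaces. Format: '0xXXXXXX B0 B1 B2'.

Answer: 0xDDD84D DD D8 4D

Derivation:
Sextets: 3=55, d=29, h=33, N=13
24-bit: (55<<18) | (29<<12) | (33<<6) | 13
      = 0xDC0000 | 0x01D000 | 0x000840 | 0x00000D
      = 0xDDD84D
Bytes: (v>>16)&0xFF=DD, (v>>8)&0xFF=D8, v&0xFF=4D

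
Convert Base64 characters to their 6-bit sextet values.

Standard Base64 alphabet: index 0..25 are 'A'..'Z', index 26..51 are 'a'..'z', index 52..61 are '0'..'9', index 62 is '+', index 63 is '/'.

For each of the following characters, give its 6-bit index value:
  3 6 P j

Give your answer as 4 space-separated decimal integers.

'3': 0..9 range, 52 + ord('3') − ord('0') = 55
'6': 0..9 range, 52 + ord('6') − ord('0') = 58
'P': A..Z range, ord('P') − ord('A') = 15
'j': a..z range, 26 + ord('j') − ord('a') = 35

Answer: 55 58 15 35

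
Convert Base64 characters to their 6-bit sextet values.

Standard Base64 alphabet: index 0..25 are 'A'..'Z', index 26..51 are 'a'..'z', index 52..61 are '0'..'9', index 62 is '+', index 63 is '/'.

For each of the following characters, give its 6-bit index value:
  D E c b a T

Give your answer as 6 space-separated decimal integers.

'D': A..Z range, ord('D') − ord('A') = 3
'E': A..Z range, ord('E') − ord('A') = 4
'c': a..z range, 26 + ord('c') − ord('a') = 28
'b': a..z range, 26 + ord('b') − ord('a') = 27
'a': a..z range, 26 + ord('a') − ord('a') = 26
'T': A..Z range, ord('T') − ord('A') = 19

Answer: 3 4 28 27 26 19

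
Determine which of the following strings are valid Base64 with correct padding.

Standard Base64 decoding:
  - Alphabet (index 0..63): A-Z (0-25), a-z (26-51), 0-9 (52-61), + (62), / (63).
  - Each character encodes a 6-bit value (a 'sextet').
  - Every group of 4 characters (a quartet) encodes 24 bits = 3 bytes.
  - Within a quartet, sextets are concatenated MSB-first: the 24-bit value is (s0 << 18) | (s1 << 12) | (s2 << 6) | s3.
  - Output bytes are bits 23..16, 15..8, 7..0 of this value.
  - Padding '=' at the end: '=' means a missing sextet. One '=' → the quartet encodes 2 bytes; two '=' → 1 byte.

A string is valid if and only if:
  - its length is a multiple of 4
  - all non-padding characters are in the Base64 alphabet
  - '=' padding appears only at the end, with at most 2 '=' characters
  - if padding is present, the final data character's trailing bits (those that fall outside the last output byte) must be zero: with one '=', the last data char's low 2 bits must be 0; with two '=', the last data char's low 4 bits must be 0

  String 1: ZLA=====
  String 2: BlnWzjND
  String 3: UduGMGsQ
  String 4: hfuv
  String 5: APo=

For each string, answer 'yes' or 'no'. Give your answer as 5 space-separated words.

Answer: no yes yes yes yes

Derivation:
String 1: 'ZLA=====' → invalid (5 pad chars (max 2))
String 2: 'BlnWzjND' → valid
String 3: 'UduGMGsQ' → valid
String 4: 'hfuv' → valid
String 5: 'APo=' → valid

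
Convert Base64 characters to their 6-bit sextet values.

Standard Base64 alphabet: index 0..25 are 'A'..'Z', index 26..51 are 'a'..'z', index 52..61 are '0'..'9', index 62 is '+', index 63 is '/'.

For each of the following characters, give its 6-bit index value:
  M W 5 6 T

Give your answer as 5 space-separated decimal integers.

'M': A..Z range, ord('M') − ord('A') = 12
'W': A..Z range, ord('W') − ord('A') = 22
'5': 0..9 range, 52 + ord('5') − ord('0') = 57
'6': 0..9 range, 52 + ord('6') − ord('0') = 58
'T': A..Z range, ord('T') − ord('A') = 19

Answer: 12 22 57 58 19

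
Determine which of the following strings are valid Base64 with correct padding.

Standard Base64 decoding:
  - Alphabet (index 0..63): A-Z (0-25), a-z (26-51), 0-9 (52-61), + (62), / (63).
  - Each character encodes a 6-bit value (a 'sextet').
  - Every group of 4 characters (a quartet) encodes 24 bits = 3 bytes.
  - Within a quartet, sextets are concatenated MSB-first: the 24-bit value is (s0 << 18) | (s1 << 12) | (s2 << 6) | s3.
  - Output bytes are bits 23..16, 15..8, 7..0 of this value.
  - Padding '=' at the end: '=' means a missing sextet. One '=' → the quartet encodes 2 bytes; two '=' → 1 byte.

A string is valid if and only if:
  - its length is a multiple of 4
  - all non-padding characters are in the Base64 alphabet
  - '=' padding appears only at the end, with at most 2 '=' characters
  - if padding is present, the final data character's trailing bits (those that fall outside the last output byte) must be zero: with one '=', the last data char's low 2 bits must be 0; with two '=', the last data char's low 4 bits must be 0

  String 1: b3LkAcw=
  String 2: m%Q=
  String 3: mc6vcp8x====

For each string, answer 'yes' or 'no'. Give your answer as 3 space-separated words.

String 1: 'b3LkAcw=' → valid
String 2: 'm%Q=' → invalid (bad char(s): ['%'])
String 3: 'mc6vcp8x====' → invalid (4 pad chars (max 2))

Answer: yes no no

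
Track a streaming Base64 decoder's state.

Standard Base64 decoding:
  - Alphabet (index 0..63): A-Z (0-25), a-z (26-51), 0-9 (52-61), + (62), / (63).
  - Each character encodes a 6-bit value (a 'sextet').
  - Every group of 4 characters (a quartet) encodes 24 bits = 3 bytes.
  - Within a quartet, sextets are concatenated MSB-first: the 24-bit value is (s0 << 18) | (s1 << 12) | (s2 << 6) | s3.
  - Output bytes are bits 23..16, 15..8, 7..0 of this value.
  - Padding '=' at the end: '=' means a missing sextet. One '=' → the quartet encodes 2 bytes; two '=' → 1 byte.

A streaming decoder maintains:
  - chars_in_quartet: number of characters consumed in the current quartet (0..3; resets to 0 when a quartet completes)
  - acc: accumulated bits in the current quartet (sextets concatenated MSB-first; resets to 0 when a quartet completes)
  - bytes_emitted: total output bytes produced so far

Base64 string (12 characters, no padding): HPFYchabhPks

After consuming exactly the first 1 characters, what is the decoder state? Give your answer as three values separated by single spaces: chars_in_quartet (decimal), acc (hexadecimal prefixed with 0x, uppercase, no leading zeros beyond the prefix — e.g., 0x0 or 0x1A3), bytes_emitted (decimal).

After char 0 ('H'=7): chars_in_quartet=1 acc=0x7 bytes_emitted=0

Answer: 1 0x7 0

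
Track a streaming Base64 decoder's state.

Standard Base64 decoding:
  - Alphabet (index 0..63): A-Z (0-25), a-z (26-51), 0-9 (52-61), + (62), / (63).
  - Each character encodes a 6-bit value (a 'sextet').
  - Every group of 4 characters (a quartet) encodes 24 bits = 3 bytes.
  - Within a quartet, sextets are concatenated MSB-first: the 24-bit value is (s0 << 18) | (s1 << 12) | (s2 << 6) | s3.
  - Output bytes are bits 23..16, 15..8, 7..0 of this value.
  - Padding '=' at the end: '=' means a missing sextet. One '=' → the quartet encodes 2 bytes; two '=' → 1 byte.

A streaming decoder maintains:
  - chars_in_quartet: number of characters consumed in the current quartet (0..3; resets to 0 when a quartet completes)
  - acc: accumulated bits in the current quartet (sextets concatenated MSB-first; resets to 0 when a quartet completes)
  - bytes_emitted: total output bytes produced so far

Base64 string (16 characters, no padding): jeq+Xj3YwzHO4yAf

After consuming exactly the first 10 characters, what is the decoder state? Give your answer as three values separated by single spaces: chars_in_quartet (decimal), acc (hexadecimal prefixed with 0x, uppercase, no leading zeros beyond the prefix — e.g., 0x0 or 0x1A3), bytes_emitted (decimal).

Answer: 2 0xC33 6

Derivation:
After char 0 ('j'=35): chars_in_quartet=1 acc=0x23 bytes_emitted=0
After char 1 ('e'=30): chars_in_quartet=2 acc=0x8DE bytes_emitted=0
After char 2 ('q'=42): chars_in_quartet=3 acc=0x237AA bytes_emitted=0
After char 3 ('+'=62): chars_in_quartet=4 acc=0x8DEABE -> emit 8D EA BE, reset; bytes_emitted=3
After char 4 ('X'=23): chars_in_quartet=1 acc=0x17 bytes_emitted=3
After char 5 ('j'=35): chars_in_quartet=2 acc=0x5E3 bytes_emitted=3
After char 6 ('3'=55): chars_in_quartet=3 acc=0x178F7 bytes_emitted=3
After char 7 ('Y'=24): chars_in_quartet=4 acc=0x5E3DD8 -> emit 5E 3D D8, reset; bytes_emitted=6
After char 8 ('w'=48): chars_in_quartet=1 acc=0x30 bytes_emitted=6
After char 9 ('z'=51): chars_in_quartet=2 acc=0xC33 bytes_emitted=6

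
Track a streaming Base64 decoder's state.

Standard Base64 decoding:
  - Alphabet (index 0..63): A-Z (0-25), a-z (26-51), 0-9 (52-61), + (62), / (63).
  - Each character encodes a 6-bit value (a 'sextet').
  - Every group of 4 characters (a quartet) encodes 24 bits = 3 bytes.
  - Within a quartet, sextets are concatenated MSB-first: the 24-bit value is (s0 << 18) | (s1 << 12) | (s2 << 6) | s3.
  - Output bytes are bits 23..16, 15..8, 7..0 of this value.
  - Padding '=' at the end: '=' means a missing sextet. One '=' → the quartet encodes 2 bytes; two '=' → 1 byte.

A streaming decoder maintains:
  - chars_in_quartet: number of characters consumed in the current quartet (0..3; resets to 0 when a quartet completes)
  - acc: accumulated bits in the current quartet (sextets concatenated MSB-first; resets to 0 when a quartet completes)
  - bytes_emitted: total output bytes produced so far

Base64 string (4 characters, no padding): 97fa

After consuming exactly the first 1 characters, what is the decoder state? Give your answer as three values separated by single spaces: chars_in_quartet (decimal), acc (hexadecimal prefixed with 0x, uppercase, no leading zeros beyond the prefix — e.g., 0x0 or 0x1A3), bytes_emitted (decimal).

After char 0 ('9'=61): chars_in_quartet=1 acc=0x3D bytes_emitted=0

Answer: 1 0x3D 0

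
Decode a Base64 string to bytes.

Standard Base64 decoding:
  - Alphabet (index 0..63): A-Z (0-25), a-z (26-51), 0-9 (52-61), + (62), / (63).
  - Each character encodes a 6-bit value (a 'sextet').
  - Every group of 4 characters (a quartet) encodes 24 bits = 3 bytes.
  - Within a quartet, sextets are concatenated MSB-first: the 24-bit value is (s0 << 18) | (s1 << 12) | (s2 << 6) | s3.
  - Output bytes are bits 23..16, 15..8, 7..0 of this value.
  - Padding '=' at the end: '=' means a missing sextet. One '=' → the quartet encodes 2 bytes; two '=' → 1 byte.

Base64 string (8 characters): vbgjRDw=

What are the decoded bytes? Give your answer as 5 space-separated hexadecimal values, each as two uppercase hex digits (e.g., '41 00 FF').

Answer: BD B8 23 44 3C

Derivation:
After char 0 ('v'=47): chars_in_quartet=1 acc=0x2F bytes_emitted=0
After char 1 ('b'=27): chars_in_quartet=2 acc=0xBDB bytes_emitted=0
After char 2 ('g'=32): chars_in_quartet=3 acc=0x2F6E0 bytes_emitted=0
After char 3 ('j'=35): chars_in_quartet=4 acc=0xBDB823 -> emit BD B8 23, reset; bytes_emitted=3
After char 4 ('R'=17): chars_in_quartet=1 acc=0x11 bytes_emitted=3
After char 5 ('D'=3): chars_in_quartet=2 acc=0x443 bytes_emitted=3
After char 6 ('w'=48): chars_in_quartet=3 acc=0x110F0 bytes_emitted=3
Padding '=': partial quartet acc=0x110F0 -> emit 44 3C; bytes_emitted=5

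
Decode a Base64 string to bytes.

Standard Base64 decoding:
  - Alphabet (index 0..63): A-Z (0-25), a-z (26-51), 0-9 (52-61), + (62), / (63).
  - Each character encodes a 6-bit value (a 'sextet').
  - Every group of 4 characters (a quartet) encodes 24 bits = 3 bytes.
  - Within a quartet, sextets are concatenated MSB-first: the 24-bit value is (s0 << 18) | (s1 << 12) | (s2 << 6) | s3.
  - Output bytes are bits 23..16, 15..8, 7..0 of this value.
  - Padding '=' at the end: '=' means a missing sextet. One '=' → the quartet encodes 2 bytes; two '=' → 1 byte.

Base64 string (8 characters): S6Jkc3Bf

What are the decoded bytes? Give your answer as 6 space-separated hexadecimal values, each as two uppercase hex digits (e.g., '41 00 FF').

After char 0 ('S'=18): chars_in_quartet=1 acc=0x12 bytes_emitted=0
After char 1 ('6'=58): chars_in_quartet=2 acc=0x4BA bytes_emitted=0
After char 2 ('J'=9): chars_in_quartet=3 acc=0x12E89 bytes_emitted=0
After char 3 ('k'=36): chars_in_quartet=4 acc=0x4BA264 -> emit 4B A2 64, reset; bytes_emitted=3
After char 4 ('c'=28): chars_in_quartet=1 acc=0x1C bytes_emitted=3
After char 5 ('3'=55): chars_in_quartet=2 acc=0x737 bytes_emitted=3
After char 6 ('B'=1): chars_in_quartet=3 acc=0x1CDC1 bytes_emitted=3
After char 7 ('f'=31): chars_in_quartet=4 acc=0x73705F -> emit 73 70 5F, reset; bytes_emitted=6

Answer: 4B A2 64 73 70 5F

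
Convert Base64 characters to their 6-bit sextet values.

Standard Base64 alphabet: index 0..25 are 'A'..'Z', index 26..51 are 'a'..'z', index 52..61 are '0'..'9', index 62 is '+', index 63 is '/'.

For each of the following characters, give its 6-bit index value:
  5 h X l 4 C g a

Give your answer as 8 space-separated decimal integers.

Answer: 57 33 23 37 56 2 32 26

Derivation:
'5': 0..9 range, 52 + ord('5') − ord('0') = 57
'h': a..z range, 26 + ord('h') − ord('a') = 33
'X': A..Z range, ord('X') − ord('A') = 23
'l': a..z range, 26 + ord('l') − ord('a') = 37
'4': 0..9 range, 52 + ord('4') − ord('0') = 56
'C': A..Z range, ord('C') − ord('A') = 2
'g': a..z range, 26 + ord('g') − ord('a') = 32
'a': a..z range, 26 + ord('a') − ord('a') = 26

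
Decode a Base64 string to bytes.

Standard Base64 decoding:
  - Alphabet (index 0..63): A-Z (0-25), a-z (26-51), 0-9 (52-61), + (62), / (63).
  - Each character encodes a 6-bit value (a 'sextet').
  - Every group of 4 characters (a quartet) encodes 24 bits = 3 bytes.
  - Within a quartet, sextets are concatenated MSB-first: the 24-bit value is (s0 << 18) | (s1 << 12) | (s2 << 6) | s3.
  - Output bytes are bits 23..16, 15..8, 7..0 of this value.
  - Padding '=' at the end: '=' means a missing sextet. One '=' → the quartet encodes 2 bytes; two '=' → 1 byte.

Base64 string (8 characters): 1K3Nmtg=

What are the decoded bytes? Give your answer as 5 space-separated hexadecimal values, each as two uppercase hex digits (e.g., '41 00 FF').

Answer: D4 AD CD 9A D8

Derivation:
After char 0 ('1'=53): chars_in_quartet=1 acc=0x35 bytes_emitted=0
After char 1 ('K'=10): chars_in_quartet=2 acc=0xD4A bytes_emitted=0
After char 2 ('3'=55): chars_in_quartet=3 acc=0x352B7 bytes_emitted=0
After char 3 ('N'=13): chars_in_quartet=4 acc=0xD4ADCD -> emit D4 AD CD, reset; bytes_emitted=3
After char 4 ('m'=38): chars_in_quartet=1 acc=0x26 bytes_emitted=3
After char 5 ('t'=45): chars_in_quartet=2 acc=0x9AD bytes_emitted=3
After char 6 ('g'=32): chars_in_quartet=3 acc=0x26B60 bytes_emitted=3
Padding '=': partial quartet acc=0x26B60 -> emit 9A D8; bytes_emitted=5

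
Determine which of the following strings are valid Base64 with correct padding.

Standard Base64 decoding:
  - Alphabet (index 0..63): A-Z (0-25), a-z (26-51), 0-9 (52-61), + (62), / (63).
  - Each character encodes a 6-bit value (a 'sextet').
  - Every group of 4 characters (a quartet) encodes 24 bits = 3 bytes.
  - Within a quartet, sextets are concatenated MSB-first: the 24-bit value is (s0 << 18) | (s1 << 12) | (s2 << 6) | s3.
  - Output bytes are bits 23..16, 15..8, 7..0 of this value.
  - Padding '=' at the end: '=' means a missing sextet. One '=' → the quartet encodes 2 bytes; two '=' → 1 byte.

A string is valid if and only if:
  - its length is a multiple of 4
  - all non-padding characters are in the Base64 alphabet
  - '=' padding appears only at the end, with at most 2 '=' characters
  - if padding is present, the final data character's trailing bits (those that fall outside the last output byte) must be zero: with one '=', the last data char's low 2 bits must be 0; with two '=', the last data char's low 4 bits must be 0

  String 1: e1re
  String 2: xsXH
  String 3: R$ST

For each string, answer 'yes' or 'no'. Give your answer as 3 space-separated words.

String 1: 'e1re' → valid
String 2: 'xsXH' → valid
String 3: 'R$ST' → invalid (bad char(s): ['$'])

Answer: yes yes no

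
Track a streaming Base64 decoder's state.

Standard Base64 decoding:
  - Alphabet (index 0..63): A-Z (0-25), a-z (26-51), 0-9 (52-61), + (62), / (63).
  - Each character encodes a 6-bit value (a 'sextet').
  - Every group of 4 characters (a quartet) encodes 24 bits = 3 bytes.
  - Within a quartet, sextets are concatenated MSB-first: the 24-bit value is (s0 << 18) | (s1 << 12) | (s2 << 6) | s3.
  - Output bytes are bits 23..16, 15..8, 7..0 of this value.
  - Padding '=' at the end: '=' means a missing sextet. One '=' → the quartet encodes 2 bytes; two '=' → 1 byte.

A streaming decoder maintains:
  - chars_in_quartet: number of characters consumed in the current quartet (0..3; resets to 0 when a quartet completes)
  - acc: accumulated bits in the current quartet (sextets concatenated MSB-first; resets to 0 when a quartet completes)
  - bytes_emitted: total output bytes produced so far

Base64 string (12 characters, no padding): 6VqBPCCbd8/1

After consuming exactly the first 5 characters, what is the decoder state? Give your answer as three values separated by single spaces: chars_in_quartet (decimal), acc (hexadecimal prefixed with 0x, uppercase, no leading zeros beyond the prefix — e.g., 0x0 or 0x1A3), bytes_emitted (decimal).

After char 0 ('6'=58): chars_in_quartet=1 acc=0x3A bytes_emitted=0
After char 1 ('V'=21): chars_in_quartet=2 acc=0xE95 bytes_emitted=0
After char 2 ('q'=42): chars_in_quartet=3 acc=0x3A56A bytes_emitted=0
After char 3 ('B'=1): chars_in_quartet=4 acc=0xE95A81 -> emit E9 5A 81, reset; bytes_emitted=3
After char 4 ('P'=15): chars_in_quartet=1 acc=0xF bytes_emitted=3

Answer: 1 0xF 3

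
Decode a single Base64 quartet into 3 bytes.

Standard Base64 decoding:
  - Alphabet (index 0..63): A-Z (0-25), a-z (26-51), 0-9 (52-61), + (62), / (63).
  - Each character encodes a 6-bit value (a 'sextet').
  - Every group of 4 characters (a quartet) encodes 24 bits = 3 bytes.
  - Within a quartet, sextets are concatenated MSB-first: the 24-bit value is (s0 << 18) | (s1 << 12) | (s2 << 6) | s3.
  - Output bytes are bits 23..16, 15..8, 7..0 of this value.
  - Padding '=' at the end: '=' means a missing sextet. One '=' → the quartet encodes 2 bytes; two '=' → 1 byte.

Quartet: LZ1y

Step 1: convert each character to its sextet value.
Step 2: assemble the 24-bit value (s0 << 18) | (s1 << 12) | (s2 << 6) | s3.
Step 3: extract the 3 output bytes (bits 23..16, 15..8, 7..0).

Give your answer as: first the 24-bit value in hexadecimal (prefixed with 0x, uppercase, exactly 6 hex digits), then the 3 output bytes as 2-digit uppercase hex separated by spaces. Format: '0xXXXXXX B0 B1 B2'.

Answer: 0x2D9D72 2D 9D 72

Derivation:
Sextets: L=11, Z=25, 1=53, y=50
24-bit: (11<<18) | (25<<12) | (53<<6) | 50
      = 0x2C0000 | 0x019000 | 0x000D40 | 0x000032
      = 0x2D9D72
Bytes: (v>>16)&0xFF=2D, (v>>8)&0xFF=9D, v&0xFF=72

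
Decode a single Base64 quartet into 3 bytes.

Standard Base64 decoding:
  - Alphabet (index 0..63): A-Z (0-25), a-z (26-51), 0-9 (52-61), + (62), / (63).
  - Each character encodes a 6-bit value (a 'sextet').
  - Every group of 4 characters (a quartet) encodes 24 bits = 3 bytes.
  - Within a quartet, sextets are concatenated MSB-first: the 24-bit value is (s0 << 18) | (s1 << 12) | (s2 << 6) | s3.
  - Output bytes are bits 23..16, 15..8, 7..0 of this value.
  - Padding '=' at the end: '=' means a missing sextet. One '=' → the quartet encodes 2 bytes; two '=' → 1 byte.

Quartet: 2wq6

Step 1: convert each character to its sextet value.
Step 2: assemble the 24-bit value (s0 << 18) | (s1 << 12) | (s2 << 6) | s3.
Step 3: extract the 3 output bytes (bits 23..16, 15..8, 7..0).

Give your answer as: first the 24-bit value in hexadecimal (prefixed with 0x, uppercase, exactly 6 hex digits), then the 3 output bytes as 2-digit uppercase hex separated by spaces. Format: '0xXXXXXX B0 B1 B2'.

Answer: 0xDB0ABA DB 0A BA

Derivation:
Sextets: 2=54, w=48, q=42, 6=58
24-bit: (54<<18) | (48<<12) | (42<<6) | 58
      = 0xD80000 | 0x030000 | 0x000A80 | 0x00003A
      = 0xDB0ABA
Bytes: (v>>16)&0xFF=DB, (v>>8)&0xFF=0A, v&0xFF=BA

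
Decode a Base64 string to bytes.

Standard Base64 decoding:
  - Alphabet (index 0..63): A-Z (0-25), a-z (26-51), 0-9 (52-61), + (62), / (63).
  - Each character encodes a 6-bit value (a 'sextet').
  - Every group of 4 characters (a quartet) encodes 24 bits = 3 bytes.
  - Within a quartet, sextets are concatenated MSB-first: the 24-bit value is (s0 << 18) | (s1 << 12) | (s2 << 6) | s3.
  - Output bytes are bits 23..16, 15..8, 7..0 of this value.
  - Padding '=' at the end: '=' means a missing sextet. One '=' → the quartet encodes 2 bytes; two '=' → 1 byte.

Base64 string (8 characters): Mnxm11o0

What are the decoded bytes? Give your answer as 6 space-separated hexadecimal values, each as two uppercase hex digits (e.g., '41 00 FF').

Answer: 32 7C 66 D7 5A 34

Derivation:
After char 0 ('M'=12): chars_in_quartet=1 acc=0xC bytes_emitted=0
After char 1 ('n'=39): chars_in_quartet=2 acc=0x327 bytes_emitted=0
After char 2 ('x'=49): chars_in_quartet=3 acc=0xC9F1 bytes_emitted=0
After char 3 ('m'=38): chars_in_quartet=4 acc=0x327C66 -> emit 32 7C 66, reset; bytes_emitted=3
After char 4 ('1'=53): chars_in_quartet=1 acc=0x35 bytes_emitted=3
After char 5 ('1'=53): chars_in_quartet=2 acc=0xD75 bytes_emitted=3
After char 6 ('o'=40): chars_in_quartet=3 acc=0x35D68 bytes_emitted=3
After char 7 ('0'=52): chars_in_quartet=4 acc=0xD75A34 -> emit D7 5A 34, reset; bytes_emitted=6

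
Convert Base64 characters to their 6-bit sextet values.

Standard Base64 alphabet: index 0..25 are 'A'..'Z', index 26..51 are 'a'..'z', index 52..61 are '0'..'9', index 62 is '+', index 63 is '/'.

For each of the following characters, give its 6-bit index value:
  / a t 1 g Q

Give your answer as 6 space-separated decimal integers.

'/': index 63
'a': a..z range, 26 + ord('a') − ord('a') = 26
't': a..z range, 26 + ord('t') − ord('a') = 45
'1': 0..9 range, 52 + ord('1') − ord('0') = 53
'g': a..z range, 26 + ord('g') − ord('a') = 32
'Q': A..Z range, ord('Q') − ord('A') = 16

Answer: 63 26 45 53 32 16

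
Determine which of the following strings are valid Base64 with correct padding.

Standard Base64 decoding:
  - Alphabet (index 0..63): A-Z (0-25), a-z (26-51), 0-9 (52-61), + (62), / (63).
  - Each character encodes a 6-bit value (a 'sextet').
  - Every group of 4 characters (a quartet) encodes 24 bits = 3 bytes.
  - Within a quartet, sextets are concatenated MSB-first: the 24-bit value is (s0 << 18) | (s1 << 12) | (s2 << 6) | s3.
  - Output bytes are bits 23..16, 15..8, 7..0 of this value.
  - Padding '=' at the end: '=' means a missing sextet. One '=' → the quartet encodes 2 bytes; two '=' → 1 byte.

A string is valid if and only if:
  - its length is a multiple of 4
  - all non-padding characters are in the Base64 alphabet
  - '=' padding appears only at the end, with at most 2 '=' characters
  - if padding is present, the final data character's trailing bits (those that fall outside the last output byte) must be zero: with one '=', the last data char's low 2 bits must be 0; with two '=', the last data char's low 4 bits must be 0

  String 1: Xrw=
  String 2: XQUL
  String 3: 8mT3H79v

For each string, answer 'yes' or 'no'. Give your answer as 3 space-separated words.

String 1: 'Xrw=' → valid
String 2: 'XQUL' → valid
String 3: '8mT3H79v' → valid

Answer: yes yes yes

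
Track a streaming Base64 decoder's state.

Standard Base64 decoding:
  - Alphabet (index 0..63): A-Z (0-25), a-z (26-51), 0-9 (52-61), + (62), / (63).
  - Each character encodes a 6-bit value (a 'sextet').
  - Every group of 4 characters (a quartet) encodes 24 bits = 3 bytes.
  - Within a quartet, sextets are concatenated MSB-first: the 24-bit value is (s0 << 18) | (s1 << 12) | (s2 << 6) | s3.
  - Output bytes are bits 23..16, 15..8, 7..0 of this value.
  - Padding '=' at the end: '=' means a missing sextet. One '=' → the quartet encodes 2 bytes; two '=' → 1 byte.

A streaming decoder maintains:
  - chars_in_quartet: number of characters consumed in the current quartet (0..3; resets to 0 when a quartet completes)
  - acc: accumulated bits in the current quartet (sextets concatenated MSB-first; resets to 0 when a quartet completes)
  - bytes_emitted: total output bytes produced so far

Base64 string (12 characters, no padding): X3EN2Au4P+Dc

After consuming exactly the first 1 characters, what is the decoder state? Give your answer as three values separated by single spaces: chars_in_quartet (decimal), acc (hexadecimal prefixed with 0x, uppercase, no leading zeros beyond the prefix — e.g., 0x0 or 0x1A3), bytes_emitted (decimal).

After char 0 ('X'=23): chars_in_quartet=1 acc=0x17 bytes_emitted=0

Answer: 1 0x17 0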